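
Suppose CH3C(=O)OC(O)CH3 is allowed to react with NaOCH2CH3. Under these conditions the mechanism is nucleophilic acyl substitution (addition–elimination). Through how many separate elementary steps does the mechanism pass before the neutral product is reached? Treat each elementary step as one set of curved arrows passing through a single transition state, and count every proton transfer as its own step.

2

Step 1: Nucleophilic addition of CH3CH2O⁻ to the acyl carbon breaks the π(C=O) bond and yields a tetrahedral, anionic intermediate.
Step 2: An oxygen lone pair re-forms the C=O π bond as the C–O σ-bond breaks; CH3CO2⁻ is expelled.
Total: 2 elementary steps.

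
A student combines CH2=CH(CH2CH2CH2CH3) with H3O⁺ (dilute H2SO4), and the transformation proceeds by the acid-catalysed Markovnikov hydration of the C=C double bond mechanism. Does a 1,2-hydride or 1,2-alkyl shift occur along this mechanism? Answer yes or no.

no

The first-formed carbocation is secondary.
No single 1,2-shift to an adjacent carbon would produce a more-substituted cation than the one already present, so no rearrangement occurs.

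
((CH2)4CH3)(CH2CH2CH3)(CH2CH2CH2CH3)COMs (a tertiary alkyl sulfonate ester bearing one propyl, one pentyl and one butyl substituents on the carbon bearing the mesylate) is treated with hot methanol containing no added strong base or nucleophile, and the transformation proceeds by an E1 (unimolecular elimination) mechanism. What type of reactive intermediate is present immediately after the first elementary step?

tertiary carbocation

Step 1: Ionisation: the C–O σ-bond cleaves heterolytically; both bonding electrons depart with MsO⁻, leaving a tertiary carbocation at the α-carbon.
After step 1 the species present is a tertiary carbocation.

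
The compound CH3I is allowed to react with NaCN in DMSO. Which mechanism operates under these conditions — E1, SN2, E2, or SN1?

Conditions: a methyl substrate with a strong nucleophile in the polar aprotic solvent DMSO.
These conditions are the textbook signature of the SN2 pathway.
An unhindered substrate with a strong nucleophile in a polar aprotic solvent favours one-step backside displacement.

SN2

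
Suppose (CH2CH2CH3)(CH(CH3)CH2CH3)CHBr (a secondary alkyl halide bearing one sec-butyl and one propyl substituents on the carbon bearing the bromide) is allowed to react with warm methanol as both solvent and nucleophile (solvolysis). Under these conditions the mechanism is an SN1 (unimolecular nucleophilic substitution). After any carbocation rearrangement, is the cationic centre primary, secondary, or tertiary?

tertiary

Step 1: Unassisted departure of Br⁻ (taking the C–Br bonding pair) generates a secondary carbocation.
Step 2: Carbocation rearrangement: a 1,2-hydride shift from the adjacent sec-butyl carbon converts the initially-formed secondary cation into the more stable tertiary cation.
The cation rearranges from secondary to tertiary via a 1,2-hydride shift from the adjacent sec-butyl carbon; the tertiary cation is what reacts next.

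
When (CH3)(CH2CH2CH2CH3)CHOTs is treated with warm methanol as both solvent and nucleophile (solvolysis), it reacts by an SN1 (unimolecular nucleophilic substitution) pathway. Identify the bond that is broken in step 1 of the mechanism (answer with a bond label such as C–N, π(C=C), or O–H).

Step 1: Rate-determining heterolysis of the C–O bond gives TsO⁻ and a secondary carbocation.
The bond broken in this step is the C–O bond.

C–O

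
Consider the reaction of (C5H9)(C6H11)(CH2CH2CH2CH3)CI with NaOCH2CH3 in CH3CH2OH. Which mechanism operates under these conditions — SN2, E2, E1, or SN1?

Conditions: a strong base with a tertiary substrate bearing a β-hydrogen.
These conditions are the textbook signature of the E2 pathway.
A strong (often hindered) base removes a β-H in concert with loss of the leaving group — bimolecular elimination.

E2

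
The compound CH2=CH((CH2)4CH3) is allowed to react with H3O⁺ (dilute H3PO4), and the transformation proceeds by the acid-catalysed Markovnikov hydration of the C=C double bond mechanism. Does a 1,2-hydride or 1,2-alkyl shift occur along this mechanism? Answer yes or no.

no

The first-formed carbocation is secondary.
No single 1,2-shift to an adjacent carbon would produce a more-substituted cation than the one already present, so no rearrangement occurs.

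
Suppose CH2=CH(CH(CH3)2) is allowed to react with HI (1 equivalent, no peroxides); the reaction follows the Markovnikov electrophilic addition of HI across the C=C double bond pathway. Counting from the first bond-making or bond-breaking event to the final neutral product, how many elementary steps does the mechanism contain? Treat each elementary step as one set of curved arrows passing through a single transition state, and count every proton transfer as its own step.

Step 1: Electrophilic addition begins with the π(C=C) electrons forming a bond to the proton of HI. Following Markovnikov's rule, the resulting cation is secondary. The H–I bond breaks heterolytically, releasing I⁻.
Step 2: Carbocation rearrangement: a 1,2-hydride shift from the adjacent isopropyl carbon converts the initially-formed secondary cation into the more stable tertiary cation.
Step 3: The I⁻ anion donates a lone pair to the carbocation, forming the new C–I σ-bond and giving the neutral alkyl halide.
Total: 3 elementary steps.

3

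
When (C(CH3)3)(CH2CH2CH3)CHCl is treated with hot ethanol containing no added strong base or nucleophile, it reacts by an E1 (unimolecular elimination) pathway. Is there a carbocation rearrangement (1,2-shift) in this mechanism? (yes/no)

The first-formed carbocation is secondary.
The adjacent tert-butyl carbon has no hydrogen but bears methyl groups; migration of one methyl with its bonding pair (a 1,2-methyl shift) places the charge on a tertiary centre.
Tertiary is more stable than secondary, so the shift occurs.

yes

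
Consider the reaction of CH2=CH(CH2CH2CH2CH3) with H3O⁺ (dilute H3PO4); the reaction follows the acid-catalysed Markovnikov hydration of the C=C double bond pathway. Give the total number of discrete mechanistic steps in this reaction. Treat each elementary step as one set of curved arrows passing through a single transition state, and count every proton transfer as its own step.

3

Step 1: Protonation of the alkene by H3O⁺: the π bond acts as the nucleophile and picks up H⁺, giving the more stable (Markovnikov) secondary carbocation. H2O is released.
(No 1,2-shift: no single shift to an adjacent carbon would give a more stable cation.)
Step 2: Water acts as the nucleophile: an oxygen lone pair bonds to the cationic carbon, giving an oxonium-ion intermediate.
Step 3: Proton transfer from the O–H of the oxonium ion to H2O completes the catalytic cycle and yields the alcohol.
Total: 3 elementary steps.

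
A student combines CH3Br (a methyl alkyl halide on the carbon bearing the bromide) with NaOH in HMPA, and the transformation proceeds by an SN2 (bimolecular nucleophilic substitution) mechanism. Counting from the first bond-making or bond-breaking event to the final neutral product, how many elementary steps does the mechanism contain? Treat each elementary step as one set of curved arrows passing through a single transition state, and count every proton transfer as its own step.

1

Step 1: Backside attack by OH⁻ on the carbon bearing the bromide: the new C–O bond forms as the C–Br bond breaks, with Walden inversion at carbon.
Total: 1 elementary step.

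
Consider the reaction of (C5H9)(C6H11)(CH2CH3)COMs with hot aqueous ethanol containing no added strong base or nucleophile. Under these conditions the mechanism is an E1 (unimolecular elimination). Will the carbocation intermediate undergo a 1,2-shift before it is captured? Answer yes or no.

The first-formed carbocation is tertiary.
No single 1,2-shift to an adjacent carbon would produce a more-substituted cation than the one already present, so no rearrangement occurs.

no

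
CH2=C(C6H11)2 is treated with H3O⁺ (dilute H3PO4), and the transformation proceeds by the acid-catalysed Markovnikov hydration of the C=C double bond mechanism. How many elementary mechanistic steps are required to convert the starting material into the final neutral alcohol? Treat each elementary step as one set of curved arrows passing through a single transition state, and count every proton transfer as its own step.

Step 1: The π electrons of the C=C bond attack a proton of H3O⁺; Markovnikov addition places the new C–H on the less-substituted alkene carbon, so the positive charge ends up on the more-substituted carbon — a tertiary carbocation. H2O is released.
(No 1,2-shift: no single shift to an adjacent carbon would give a more stable cation.)
Step 2: Water acts as the nucleophile: an oxygen lone pair bonds to the cationic carbon, giving an oxonium-ion intermediate.
Step 3: Deprotonation of the oxonium ion by a water molecule delivers the neutral alcohol and regenerates the acid catalyst.
Total: 3 elementary steps.

3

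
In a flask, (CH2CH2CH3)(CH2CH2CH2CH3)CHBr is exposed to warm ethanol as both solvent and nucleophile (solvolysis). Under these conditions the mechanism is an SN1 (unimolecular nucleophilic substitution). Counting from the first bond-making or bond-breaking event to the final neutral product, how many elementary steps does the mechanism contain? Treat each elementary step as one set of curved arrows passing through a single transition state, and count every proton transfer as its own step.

Step 1: Rate-determining heterolysis of the C–Br bond gives Br⁻ and a secondary carbocation.
(No 1,2-shift: no single shift to an adjacent carbon would give a more stable cation.)
Step 2: CH3CH2OH donates an oxygen lone pair into the empty p orbital of the cation, giving a protonated ether (an oxonium ion).
Step 3: Proton transfer from the O–H of the oxonium ion to a solvent molecule delivers the neutral ether.
Total: 3 elementary steps.

3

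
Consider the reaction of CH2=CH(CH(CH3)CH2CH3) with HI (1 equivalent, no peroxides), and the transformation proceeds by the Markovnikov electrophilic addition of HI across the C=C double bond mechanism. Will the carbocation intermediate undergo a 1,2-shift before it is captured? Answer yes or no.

The first-formed carbocation is secondary.
The adjacent sec-butyl carbon already bears 2 other carbon substituents and has a hydrogen to migrate; after a 1,2-hydride shift from that carbon the positive charge sits on a tertiary centre.
Tertiary is more stable than secondary, so the shift occurs.

yes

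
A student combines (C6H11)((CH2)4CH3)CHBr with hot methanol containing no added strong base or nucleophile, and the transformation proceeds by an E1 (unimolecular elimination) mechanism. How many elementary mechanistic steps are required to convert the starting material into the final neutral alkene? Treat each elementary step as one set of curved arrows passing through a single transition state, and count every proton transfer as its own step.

3

Step 1: Ionisation: the C–Br σ-bond cleaves heterolytically; both bonding electrons depart with Br⁻, leaving a secondary carbocation at the α-carbon.
Step 2: A hydride (H with its bonding pair) migrates from the adjacent cyclohexyl carbon to the cationic centre — a 1,2-hydride shift — upgrading the secondary cation to a tertiary one.
Step 3: Loss of a β-proton to a methanol molecule of the solvent: the C–H bonding pair collapses toward the cationic carbon to form the C=C π bond, yielding the alkene.
Total: 3 elementary steps.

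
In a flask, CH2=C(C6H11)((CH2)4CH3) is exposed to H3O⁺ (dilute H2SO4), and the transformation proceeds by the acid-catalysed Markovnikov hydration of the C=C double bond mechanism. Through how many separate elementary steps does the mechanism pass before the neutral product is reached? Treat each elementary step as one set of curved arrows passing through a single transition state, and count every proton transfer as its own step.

3

Step 1: The π electrons of the C=C bond attack a proton of H3O⁺; Markovnikov addition places the new C–H on the less-substituted alkene carbon, so the positive charge ends up on the more-substituted carbon — a tertiary carbocation. H2O is released.
(No 1,2-shift: no single shift to an adjacent carbon would give a more stable cation.)
Step 2: Water acts as the nucleophile: an oxygen lone pair bonds to the cationic carbon, giving an oxonium-ion intermediate.
Step 3: Proton transfer from the O–H of the oxonium ion to H2O completes the catalytic cycle and yields the alcohol.
Total: 3 elementary steps.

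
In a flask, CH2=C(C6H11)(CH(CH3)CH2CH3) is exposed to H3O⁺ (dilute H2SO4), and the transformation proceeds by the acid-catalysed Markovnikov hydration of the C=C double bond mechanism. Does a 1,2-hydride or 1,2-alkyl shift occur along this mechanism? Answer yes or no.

The first-formed carbocation is tertiary.
No single 1,2-shift to an adjacent carbon would produce a more-substituted cation than the one already present, so no rearrangement occurs.

no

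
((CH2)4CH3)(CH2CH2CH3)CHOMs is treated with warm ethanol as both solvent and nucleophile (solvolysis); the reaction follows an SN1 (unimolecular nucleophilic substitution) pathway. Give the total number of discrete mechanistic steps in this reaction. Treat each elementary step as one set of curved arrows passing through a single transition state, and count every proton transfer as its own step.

3

Step 1: Ionisation: the C–O σ-bond cleaves heterolytically; both bonding electrons depart with MsO⁻, leaving a secondary carbocation at the α-carbon.
(No 1,2-shift: no single shift to an adjacent carbon would give a more stable cation.)
Step 2: A lone pair on the oxygen of CH3CH2OH attacks the carbocation, forming a new C–O σ-bond and an oxonium ion.
Step 3: Proton transfer from the O–H of the oxonium ion to a solvent molecule delivers the neutral ether.
Total: 3 elementary steps.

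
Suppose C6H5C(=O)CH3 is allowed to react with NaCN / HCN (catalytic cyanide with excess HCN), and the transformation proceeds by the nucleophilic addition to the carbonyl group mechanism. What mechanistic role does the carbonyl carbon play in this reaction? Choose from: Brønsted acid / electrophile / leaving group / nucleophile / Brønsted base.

Step 1: CN⁻ attacks the sp² carbonyl carbon; the C=O π bond breaks and the electrons end up as a lone pair on the alkoxide oxygen of the tetrahedral intermediate.
The carbonyl carbon accepts an electron pair into an empty or π* orbital — it is the electrophile.

electrophile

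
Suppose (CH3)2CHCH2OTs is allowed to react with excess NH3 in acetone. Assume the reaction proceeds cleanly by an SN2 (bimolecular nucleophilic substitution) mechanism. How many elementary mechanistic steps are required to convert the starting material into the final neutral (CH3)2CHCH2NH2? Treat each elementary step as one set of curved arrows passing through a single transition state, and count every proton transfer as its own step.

Step 1: A lone pair on the N of NH3 attacks the α-carbon from the back side while the C–O bond breaks; both bonding electrons leave with TsO⁻. The product of this concerted step is an alkylammonium ion.
Step 2: A second equivalent of NH3 removes a proton from the N, giving the neutral product.
Total: 2 elementary steps.

2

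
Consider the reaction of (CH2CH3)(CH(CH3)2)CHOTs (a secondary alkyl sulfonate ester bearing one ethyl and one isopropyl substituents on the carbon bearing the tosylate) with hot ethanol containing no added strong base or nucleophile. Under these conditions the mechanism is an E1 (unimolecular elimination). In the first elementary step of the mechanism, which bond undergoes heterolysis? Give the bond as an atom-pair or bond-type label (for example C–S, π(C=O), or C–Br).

C–O

Step 1: Unassisted departure of TsO⁻ (taking the C–O bonding pair) generates a secondary carbocation.
The bond broken in this step is the C–O bond.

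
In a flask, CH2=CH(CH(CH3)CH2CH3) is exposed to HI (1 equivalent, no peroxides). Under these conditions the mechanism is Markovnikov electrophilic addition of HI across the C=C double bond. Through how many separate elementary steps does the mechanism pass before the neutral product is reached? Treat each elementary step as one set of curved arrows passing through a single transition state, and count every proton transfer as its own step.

3

Step 1: Protonation of the alkene by HI: the π bond acts as the nucleophile and picks up H⁺, giving the more stable (Markovnikov) secondary carbocation. The H–I bond breaks heterolytically, releasing I⁻.
Step 2: A 1,2-hydride shift from the adjacent sec-butyl carbon moves the positive charge from the secondary centre to an adjacent carbon, generating a more stable tertiary carbocation.
Step 3: Nucleophilic attack by I⁻ on the carbocation completes the addition, giving R–I.
Total: 3 elementary steps.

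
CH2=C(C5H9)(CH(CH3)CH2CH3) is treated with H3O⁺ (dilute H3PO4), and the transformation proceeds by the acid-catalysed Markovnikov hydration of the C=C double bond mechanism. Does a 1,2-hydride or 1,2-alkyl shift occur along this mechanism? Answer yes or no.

no

The first-formed carbocation is tertiary.
No single 1,2-shift to an adjacent carbon would produce a more-substituted cation than the one already present, so no rearrangement occurs.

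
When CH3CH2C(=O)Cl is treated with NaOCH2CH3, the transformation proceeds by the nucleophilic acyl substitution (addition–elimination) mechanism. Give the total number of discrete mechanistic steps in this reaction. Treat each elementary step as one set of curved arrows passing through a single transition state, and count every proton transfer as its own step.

Step 1: Nucleophilic addition of CH3CH2O⁻ to the acyl carbon breaks the π(C=O) bond and yields a tetrahedral, anionic intermediate.
Step 2: Elimination step: re-formation of the carbonyl π bond drives out Cl⁻, giving the new acyl compound.
Total: 2 elementary steps.

2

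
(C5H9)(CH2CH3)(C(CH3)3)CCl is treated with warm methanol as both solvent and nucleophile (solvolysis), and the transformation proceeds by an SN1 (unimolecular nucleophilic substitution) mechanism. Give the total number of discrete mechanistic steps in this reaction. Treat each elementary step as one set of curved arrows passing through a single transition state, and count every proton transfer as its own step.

Step 1: Unassisted departure of Cl⁻ (taking the C–Cl bonding pair) generates a tertiary carbocation.
(No 1,2-shift: no single shift to an adjacent carbon would give a more stable cation.)
Step 2: A lone pair on the oxygen of CH3OH attacks the carbocation, forming a new C–O σ-bond and an oxonium ion.
Step 3: Proton transfer from the O–H of the oxonium ion to a solvent molecule delivers the neutral ether.
Total: 3 elementary steps.

3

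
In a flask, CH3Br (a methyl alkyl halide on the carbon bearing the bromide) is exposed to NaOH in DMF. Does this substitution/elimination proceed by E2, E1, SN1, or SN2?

Conditions: a methyl substrate with a strong nucleophile in the polar aprotic solvent DMF.
These conditions are the textbook signature of the SN2 pathway.
An unhindered substrate with a strong nucleophile in a polar aprotic solvent favours one-step backside displacement.

SN2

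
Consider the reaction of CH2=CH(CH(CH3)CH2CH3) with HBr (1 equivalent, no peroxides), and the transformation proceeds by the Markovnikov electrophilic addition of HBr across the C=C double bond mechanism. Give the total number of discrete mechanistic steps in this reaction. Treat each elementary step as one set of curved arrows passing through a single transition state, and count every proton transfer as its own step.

3

Step 1: Protonation of the alkene by HBr: the π bond acts as the nucleophile and picks up H⁺, giving the more stable (Markovnikov) secondary carbocation. The H–Br bond breaks heterolytically, releasing Br⁻.
Step 2: A hydride (H with its bonding pair) migrates from the adjacent sec-butyl carbon to the cationic centre — a 1,2-hydride shift — upgrading the secondary cation to a tertiary one.
Step 3: The Br⁻ anion donates a lone pair to the carbocation, forming the new C–Br σ-bond and giving the neutral alkyl halide.
Total: 3 elementary steps.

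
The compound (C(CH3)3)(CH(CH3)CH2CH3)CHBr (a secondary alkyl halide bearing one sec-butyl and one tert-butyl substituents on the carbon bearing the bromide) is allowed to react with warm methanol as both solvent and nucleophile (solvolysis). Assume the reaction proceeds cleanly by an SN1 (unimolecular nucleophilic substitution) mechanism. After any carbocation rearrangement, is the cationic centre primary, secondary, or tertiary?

Step 1: The C–Br bond breaks with both electrons going to the bromide; Br⁻ leaves and a secondary carbocation remains.
Step 2: A 1,2-hydride shift from the adjacent sec-butyl carbon moves the positive charge from the secondary centre to an adjacent carbon, generating a more stable tertiary carbocation.
The cation rearranges from secondary to tertiary via a 1,2-hydride shift from the adjacent sec-butyl carbon; the tertiary cation is what reacts next.

tertiary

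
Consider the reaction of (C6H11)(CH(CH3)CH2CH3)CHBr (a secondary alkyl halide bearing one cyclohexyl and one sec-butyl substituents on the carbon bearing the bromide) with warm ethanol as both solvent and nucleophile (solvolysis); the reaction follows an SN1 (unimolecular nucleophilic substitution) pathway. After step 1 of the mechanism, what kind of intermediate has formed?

Step 1: The C–Br bond breaks with both electrons going to the bromide; Br⁻ leaves and a secondary carbocation remains.
After step 1 the species present is a secondary carbocation.

secondary carbocation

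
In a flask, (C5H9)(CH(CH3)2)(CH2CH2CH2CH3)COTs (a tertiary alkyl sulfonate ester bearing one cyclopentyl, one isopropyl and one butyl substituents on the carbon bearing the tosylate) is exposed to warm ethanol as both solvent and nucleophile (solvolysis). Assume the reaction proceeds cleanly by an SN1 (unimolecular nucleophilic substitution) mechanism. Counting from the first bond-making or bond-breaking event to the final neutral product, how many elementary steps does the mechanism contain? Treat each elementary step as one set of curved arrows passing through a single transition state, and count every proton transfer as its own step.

Step 1: Unassisted departure of TsO⁻ (taking the C–O bonding pair) generates a tertiary carbocation.
(No 1,2-shift: no single shift to an adjacent carbon would give a more stable cation.)
Step 2: CH3CH2OH donates an oxygen lone pair into the empty p orbital of the cation, giving a protonated ether (an oxonium ion).
Step 3: Proton transfer from the O–H of the oxonium ion to a solvent molecule delivers the neutral ether.
Total: 3 elementary steps.

3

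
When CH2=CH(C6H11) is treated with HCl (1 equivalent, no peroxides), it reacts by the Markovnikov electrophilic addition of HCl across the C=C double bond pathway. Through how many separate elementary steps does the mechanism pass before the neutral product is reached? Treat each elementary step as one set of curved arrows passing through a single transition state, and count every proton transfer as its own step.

3

Step 1: Protonation of the alkene by HCl: the π bond acts as the nucleophile and picks up H⁺, giving the more stable (Markovnikov) secondary carbocation. The H–Cl bond breaks heterolytically, releasing Cl⁻.
Step 2: A hydride (H with its bonding pair) migrates from the adjacent cyclohexyl carbon to the cationic centre — a 1,2-hydride shift — upgrading the secondary cation to a tertiary one.
Step 3: The Cl⁻ anion donates a lone pair to the carbocation, forming the new C–Cl σ-bond and giving the neutral alkyl halide.
Total: 3 elementary steps.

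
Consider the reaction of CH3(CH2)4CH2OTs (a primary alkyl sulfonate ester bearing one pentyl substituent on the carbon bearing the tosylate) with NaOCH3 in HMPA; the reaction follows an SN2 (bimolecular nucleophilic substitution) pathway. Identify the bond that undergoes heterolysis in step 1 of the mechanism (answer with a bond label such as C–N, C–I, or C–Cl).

C–O

Step 1: CH3O⁻ attacks the back face of the α-carbon while TsO⁻ departs with the C–O bonding pair — a single concerted displacement through a pentacoordinate transition state.
The bond broken in this step is the C–O bond.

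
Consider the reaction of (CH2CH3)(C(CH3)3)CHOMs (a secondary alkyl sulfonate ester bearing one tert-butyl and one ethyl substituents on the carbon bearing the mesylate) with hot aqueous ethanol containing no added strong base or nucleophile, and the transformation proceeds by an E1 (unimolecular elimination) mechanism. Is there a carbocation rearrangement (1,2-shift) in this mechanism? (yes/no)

The first-formed carbocation is secondary.
The adjacent tert-butyl carbon has no hydrogen but bears methyl groups; migration of one methyl with its bonding pair (a 1,2-methyl shift) places the charge on a tertiary centre.
Tertiary is more stable than secondary, so the shift occurs.

yes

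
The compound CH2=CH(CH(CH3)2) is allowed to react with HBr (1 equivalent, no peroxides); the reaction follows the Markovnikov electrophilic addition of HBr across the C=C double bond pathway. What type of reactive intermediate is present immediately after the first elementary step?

Step 1: Electrophilic addition begins with the π(C=C) electrons forming a bond to the proton of HBr. Following Markovnikov's rule, the resulting cation is secondary. The H–Br bond breaks heterolytically, releasing Br⁻.
After step 1 the species present is a secondary carbocation.

secondary carbocation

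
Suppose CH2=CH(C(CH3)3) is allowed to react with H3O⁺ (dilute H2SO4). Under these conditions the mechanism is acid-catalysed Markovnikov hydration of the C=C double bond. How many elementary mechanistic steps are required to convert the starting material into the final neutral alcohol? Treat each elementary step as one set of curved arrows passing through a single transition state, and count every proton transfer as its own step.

Step 1: Protonation of the alkene by H3O⁺: the π bond acts as the nucleophile and picks up H⁺, giving the more stable (Markovnikov) secondary carbocation. H2O is released.
Step 2: Carbocation rearrangement: a 1,2-methyl shift from the adjacent tert-butyl carbon converts the initially-formed secondary cation into the more stable tertiary cation.
Step 3: Nucleophilic capture of the cation by H2O produces the protonated alcohol (an oxonium ion).
Step 4: H2O removes a proton from the oxonium oxygen, regenerating H3O⁺ and giving the neutral alcohol.
Total: 4 elementary steps.

4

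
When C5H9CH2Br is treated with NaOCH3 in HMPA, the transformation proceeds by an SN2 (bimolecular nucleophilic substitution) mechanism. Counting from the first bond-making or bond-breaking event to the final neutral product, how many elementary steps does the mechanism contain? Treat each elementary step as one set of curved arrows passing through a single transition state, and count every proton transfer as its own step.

Step 1: The methoxide nucleophile donates a lone pair from O to the α-carbon in a backside attack; simultaneously the C–Br σ-bond breaks and both of its electrons leave with Br⁻. One concerted step with inversion of configuration.
Total: 1 elementary step.

1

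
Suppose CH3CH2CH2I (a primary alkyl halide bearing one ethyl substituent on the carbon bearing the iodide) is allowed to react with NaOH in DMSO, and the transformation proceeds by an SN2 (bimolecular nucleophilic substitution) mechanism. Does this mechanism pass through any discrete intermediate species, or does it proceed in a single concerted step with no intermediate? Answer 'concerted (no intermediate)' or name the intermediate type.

OH⁻ attacks the back face of the α-carbon while I⁻ departs with the C–I bonding pair — a single concerted displacement through a pentacoordinate transition state.
All bond changes occur in one transition state; no discrete intermediate is formed.

concerted (no intermediate)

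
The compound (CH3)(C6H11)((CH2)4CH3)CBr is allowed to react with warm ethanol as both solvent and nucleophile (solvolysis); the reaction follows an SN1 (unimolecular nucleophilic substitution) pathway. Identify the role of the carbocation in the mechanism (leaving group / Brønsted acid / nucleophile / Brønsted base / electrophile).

Step 2: Nucleophilic capture: the oxygen of CH3CH2OH bonds to the cationic carbon, producing an oxonium-ion intermediate.
The carbocation accepts an electron pair into an empty or π* orbital — it is the electrophile.

electrophile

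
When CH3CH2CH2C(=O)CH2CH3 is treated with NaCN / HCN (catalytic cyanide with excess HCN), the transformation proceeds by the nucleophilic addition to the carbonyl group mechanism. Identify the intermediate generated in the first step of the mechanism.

tetrahedral alkoxide intermediate

Step 1: CN⁻ attacks the sp² carbonyl carbon; the C=O π bond breaks and the electrons end up as a lone pair on the alkoxide oxygen of the tetrahedral intermediate.
After step 1 the species present is a tetrahedral alkoxide intermediate.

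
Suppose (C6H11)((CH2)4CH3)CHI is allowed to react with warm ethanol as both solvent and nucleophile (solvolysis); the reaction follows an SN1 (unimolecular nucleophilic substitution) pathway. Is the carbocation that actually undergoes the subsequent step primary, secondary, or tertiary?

Step 1: Rate-determining heterolysis of the C–I bond gives I⁻ and a secondary carbocation.
Step 2: A 1,2-hydride shift from the adjacent cyclohexyl carbon moves the positive charge from the secondary centre to an adjacent carbon, generating a more stable tertiary carbocation.
The cation rearranges from secondary to tertiary via a 1,2-hydride shift from the adjacent cyclohexyl carbon; the tertiary cation is what reacts next.

tertiary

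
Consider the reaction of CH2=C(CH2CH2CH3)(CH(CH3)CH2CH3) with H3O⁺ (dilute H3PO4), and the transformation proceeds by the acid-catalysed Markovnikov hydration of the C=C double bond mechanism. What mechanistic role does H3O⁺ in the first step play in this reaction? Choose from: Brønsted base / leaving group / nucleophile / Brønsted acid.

Step 1: The π electrons of the C=C bond attack a proton of H3O⁺; Markovnikov addition places the new C–H on the less-substituted alkene carbon, so the positive charge ends up on the more-substituted carbon — a tertiary carbocation. H2O is released.
H3O⁺ in the first step donates a proton in a proton-transfer step — a Brønsted acid.

Brønsted acid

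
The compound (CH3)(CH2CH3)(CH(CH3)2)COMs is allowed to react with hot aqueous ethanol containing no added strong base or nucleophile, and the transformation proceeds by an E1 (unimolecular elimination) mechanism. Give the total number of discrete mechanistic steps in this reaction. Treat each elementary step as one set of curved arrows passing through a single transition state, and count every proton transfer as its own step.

Step 1: Rate-determining heterolysis of the C–O bond gives MsO⁻ and a tertiary carbocation.
(No 1,2-shift: no single shift to an adjacent carbon would give a more stable cation.)
Step 2: A water (or ethanol) molecule (solvent) deprotonates a β-carbon; as the C–H bond breaks, those electrons form the new alkene π bond.
Total: 2 elementary steps.

2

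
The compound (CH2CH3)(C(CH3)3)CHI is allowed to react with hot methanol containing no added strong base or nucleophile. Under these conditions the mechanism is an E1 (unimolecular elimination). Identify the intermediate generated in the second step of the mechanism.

Step 1: The C–I bond breaks with both electrons going to the iodide; I⁻ leaves and a secondary carbocation remains.
Step 2: A methyl group with its bonding pair migrates from the adjacent tert-butyl carbon to the cationic centre — a 1,2-methyl shift — upgrading the secondary cation to a tertiary one.
After step 2 the species present is a tertiary carbocation.

tertiary carbocation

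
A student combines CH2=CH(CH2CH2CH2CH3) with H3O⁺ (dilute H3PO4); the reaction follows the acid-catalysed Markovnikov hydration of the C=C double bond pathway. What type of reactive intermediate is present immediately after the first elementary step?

Step 1: Electrophilic addition begins with the π(C=C) electrons forming a bond to the proton of H3O⁺. Following Markovnikov's rule, the resulting cation is secondary. H2O is released.
After step 1 the species present is a secondary carbocation.

secondary carbocation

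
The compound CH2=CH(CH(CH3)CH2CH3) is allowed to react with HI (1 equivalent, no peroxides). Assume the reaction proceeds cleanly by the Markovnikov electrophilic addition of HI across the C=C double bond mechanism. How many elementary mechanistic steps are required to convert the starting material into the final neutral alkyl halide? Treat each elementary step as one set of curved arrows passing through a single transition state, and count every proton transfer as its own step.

3

Step 1: Protonation of the alkene by HI: the π bond acts as the nucleophile and picks up H⁺, giving the more stable (Markovnikov) secondary carbocation. The H–I bond breaks heterolytically, releasing I⁻.
Step 2: Carbocation rearrangement: a 1,2-hydride shift from the adjacent sec-butyl carbon converts the initially-formed secondary cation into the more stable tertiary cation.
Step 3: Nucleophilic attack by I⁻ on the carbocation completes the addition, giving R–I.
Total: 3 elementary steps.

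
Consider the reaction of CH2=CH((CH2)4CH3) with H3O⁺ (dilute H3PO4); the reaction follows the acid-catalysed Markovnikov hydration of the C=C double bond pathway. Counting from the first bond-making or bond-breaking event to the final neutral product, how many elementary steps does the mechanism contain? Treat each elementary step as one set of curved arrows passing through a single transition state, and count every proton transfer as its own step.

3

Step 1: The π electrons of the C=C bond attack a proton of H3O⁺; Markovnikov addition places the new C–H on the less-substituted alkene carbon, so the positive charge ends up on the more-substituted carbon — a secondary carbocation. H2O is released.
(No 1,2-shift: no single shift to an adjacent carbon would give a more stable cation.)
Step 2: Nucleophilic capture of the cation by H2O produces the protonated alcohol (an oxonium ion).
Step 3: Deprotonation of the oxonium ion by a water molecule delivers the neutral alcohol and regenerates the acid catalyst.
Total: 3 elementary steps.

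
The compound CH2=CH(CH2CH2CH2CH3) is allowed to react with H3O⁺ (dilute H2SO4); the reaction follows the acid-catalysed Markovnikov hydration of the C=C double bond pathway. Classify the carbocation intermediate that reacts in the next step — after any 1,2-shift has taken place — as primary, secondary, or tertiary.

secondary

Step 1: Protonation of the alkene by H3O⁺: the π bond acts as the nucleophile and picks up H⁺, giving the more stable (Markovnikov) secondary carbocation. H2O is released.
No single 1,2-shift to an adjacent carbon would give a more-substituted cation, so no rearrangement occurs.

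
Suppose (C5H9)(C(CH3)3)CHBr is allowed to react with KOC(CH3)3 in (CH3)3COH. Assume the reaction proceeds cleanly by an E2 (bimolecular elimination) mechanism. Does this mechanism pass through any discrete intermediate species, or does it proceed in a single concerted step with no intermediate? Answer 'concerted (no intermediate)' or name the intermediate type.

concerted (no intermediate)

In one step, (CH3)3CO⁻ pulls off a β-proton, the C–Br bond cleaves, and a C=C double bond forms between the α- and β-carbons (E2, anti elimination).
All bond changes occur in one transition state; no discrete intermediate is formed.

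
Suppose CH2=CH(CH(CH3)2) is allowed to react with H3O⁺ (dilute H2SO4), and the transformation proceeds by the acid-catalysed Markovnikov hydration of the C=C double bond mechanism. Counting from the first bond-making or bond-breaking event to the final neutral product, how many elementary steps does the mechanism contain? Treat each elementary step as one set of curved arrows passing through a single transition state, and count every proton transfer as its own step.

4

Step 1: Protonation of the alkene by H3O⁺: the π bond acts as the nucleophile and picks up H⁺, giving the more stable (Markovnikov) secondary carbocation. H2O is released.
Step 2: Carbocation rearrangement: a 1,2-hydride shift from the adjacent isopropyl carbon converts the initially-formed secondary cation into the more stable tertiary cation.
Step 3: A lone pair on the oxygen of H2O attacks the carbocation, forming a C–O bond and an oxonium ion (a protonated alcohol).
Step 4: H2O removes a proton from the oxonium oxygen, regenerating H3O⁺ and giving the neutral alcohol.
Total: 4 elementary steps.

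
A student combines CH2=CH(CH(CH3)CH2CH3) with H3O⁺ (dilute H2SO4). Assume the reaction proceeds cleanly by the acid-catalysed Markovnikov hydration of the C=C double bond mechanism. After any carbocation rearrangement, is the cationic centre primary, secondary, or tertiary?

tertiary

Step 1: Protonation of the alkene by H3O⁺: the π bond acts as the nucleophile and picks up H⁺, giving the more stable (Markovnikov) secondary carbocation. H2O is released.
Step 2: A hydride (H with its bonding pair) migrates from the adjacent sec-butyl carbon to the cationic centre — a 1,2-hydride shift — upgrading the secondary cation to a tertiary one.
The cation rearranges from secondary to tertiary via a 1,2-hydride shift from the adjacent sec-butyl carbon; the tertiary cation is what reacts next.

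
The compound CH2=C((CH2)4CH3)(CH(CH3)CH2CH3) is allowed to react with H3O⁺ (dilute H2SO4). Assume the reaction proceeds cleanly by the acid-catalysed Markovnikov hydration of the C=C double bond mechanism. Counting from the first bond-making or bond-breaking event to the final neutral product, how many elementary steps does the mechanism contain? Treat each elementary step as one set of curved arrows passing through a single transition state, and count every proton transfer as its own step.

Step 1: Electrophilic addition begins with the π(C=C) electrons forming a bond to the proton of H3O⁺. Following Markovnikov's rule, the resulting cation is tertiary. H2O is released.
(No 1,2-shift: no single shift to an adjacent carbon would give a more stable cation.)
Step 2: Water acts as the nucleophile: an oxygen lone pair bonds to the cationic carbon, giving an oxonium-ion intermediate.
Step 3: H2O removes a proton from the oxonium oxygen, regenerating H3O⁺ and giving the neutral alcohol.
Total: 3 elementary steps.

3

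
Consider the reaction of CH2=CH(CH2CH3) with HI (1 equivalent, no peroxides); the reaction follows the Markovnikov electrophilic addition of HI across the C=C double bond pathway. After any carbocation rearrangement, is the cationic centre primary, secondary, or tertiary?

Step 1: The π electrons of the C=C bond attack a proton of HI; Markovnikov addition places the new C–H on the less-substituted alkene carbon, so the positive charge ends up on the more-substituted carbon — a secondary carbocation. The H–I bond breaks heterolytically, releasing I⁻.
No single 1,2-shift to an adjacent carbon would give a more-substituted cation, so no rearrangement occurs.

secondary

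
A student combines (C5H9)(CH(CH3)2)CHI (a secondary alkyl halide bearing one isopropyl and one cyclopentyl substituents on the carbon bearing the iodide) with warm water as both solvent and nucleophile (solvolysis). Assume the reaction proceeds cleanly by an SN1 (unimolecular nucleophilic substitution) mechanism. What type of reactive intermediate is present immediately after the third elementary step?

oxonium ion

Step 1: The C–I bond breaks with both electrons going to the iodide; I⁻ leaves and a secondary carbocation remains.
Step 2: A 1,2-hydride shift from the adjacent isopropyl carbon moves the positive charge from the secondary centre to an adjacent carbon, generating a more stable tertiary carbocation.
Step 3: A lone pair on the oxygen of H2O attacks the carbocation, forming a new C–O σ-bond and an oxonium ion.
After step 3 the species present is an oxonium ion.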